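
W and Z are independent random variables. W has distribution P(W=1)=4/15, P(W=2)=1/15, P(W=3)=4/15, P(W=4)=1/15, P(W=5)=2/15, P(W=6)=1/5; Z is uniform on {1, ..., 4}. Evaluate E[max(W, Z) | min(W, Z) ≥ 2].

P(min(W, Z) ≥ 2) = 11/20.
Summing max(W,Z)·P(x,y) over outcomes with min(W, Z) ≥ 2 gives 29/12.
E[max(W, Z) | min(W, Z) ≥ 2] = (29/12) / (11/20) = 145/33.

145/33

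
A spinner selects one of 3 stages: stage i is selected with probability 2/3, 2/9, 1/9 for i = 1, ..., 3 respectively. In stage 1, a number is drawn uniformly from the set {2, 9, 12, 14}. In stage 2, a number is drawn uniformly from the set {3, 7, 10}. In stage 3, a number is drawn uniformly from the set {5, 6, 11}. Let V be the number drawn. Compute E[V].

E[V | stage 1] = (2+9+12+14)/4 = 37/4.
E[V | stage 2] = (3+7+10)/3 = 20/3.
E[V | stage 3] = (5+6+11)/3 = 22/3.
E[V] = (2/3)·(37/4) + (2/9)·(20/3) + (1/9)·(22/3) = 457/54.

457/54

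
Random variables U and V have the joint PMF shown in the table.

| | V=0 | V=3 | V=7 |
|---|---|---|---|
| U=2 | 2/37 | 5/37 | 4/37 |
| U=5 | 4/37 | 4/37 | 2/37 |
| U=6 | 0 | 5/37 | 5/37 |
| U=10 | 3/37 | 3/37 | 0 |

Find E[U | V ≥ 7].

P(V ≥ 7) = 11/37.
Σ U·P over the event = 2·(4/37) + 5·(2/37) + 6·(5/37) = 48/37.
E[U | V ≥ 7] = (48/37) / (11/37) = 48/11.

48/11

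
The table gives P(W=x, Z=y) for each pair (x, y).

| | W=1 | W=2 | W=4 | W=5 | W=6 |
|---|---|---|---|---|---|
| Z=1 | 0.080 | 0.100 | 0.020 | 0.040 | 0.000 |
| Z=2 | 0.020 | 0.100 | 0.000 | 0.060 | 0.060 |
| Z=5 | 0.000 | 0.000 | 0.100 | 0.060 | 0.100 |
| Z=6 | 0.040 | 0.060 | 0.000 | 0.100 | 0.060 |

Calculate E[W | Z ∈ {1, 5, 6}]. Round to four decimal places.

P(Z ∈ {1, 5, 6}) = 0.760.
Summing W·P(W=x,Z=y) over the conditioning event gives 2.880.
E[W | Z ∈ {1, 5, 6}] = (2.880) / (0.760) = 3.7895.

3.7895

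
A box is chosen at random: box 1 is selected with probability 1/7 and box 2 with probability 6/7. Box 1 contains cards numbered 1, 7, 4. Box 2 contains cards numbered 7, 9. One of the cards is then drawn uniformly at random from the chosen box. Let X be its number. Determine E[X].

E[X | box 1] = (1+7+4)/3 = 4.
E[X | box 2] = (7+9)/2 = 8.
By the law of total expectation,
E[X] = (1/7)·(4) + (6/7)·(8) = 52/7.

52/7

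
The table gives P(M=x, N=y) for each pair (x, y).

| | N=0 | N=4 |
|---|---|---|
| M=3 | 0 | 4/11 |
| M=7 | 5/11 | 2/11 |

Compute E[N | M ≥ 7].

P(M ≥ 7) = 7/11.
Σ N·P over the event = 0·(5/11) + 4·(2/11) = 8/11.
E[N | M ≥ 7] = (8/11) / (7/11) = 8/7.

8/7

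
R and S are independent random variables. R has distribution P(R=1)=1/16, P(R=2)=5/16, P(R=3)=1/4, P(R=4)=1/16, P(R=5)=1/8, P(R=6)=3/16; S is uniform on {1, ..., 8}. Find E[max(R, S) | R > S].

P(R > S) = 39/128.
Summing max(R,S)·P(x,y) over outcomes with R > S gives 11/8.
E[max(R, S) | R > S] = (11/8) / (39/128) = 176/39.

176/39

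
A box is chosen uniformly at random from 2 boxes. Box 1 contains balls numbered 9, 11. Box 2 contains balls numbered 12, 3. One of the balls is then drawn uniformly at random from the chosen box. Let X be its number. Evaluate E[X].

E[X | box 1] = (9+11)/2 = 10.
E[X | box 2] = (12+3)/2 = 15/2.
E[X] = (1/2)·(10) + (1/2)·(15/2) = 35/4.

35/4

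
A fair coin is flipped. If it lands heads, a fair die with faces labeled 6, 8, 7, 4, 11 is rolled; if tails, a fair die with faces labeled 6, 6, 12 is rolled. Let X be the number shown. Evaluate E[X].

38/5

E[X | heads] = (6+8+7+4+11)/5 = 36/5.
E[X | tails] = (6+6+12)/3 = 8.
E[X] = (1/2)·(36/5) + (1/2)·(8) = 38/5.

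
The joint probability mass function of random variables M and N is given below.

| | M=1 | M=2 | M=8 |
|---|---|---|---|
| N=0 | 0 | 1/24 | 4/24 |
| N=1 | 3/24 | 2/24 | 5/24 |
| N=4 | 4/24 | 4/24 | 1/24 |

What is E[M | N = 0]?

P(N = 0) = 5/24.
Σ M·P over the event = 2·(1/24) + 8·(4/24) = 17/12.
E[M | N = 0] = (17/12) / (5/24) = 34/5.

34/5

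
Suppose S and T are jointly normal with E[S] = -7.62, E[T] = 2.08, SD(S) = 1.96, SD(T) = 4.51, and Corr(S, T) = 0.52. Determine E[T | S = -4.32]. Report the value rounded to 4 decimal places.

6.0286

For a bivariate normal, E[T | S=x] = μ_T + ρ·(σ_T/σ_S)·(x − μ_S).
E[T | S=-4.32] = 2.08 + (0.52)·(4.51/1.96)·(-4.32 − (-7.62)) = 2.08 + (1.196531)·(3.3) = 6.0286.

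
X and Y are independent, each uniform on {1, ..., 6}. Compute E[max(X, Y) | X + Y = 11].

6

P(X + Y = 11) = 1/18.
Summing max(X,Y)·P(x,y) over outcomes with X + Y = 11 gives 1/3.
E[max(X, Y) | X + Y = 11] = (1/3) / (1/18) = 6.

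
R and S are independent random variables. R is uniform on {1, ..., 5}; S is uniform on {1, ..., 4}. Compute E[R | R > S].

Outcomes with R > S: (2,1), (3,1), (3,2), (4,1), (4,2), (4,3), (5,1), (5,2), (5,3), (5,4), each with probability 1/20.
E[R | R > S] = (2 + 3 + 3 + 4 + 4 + 4 + 5 + 5 + 5 + 5) / 10 = 4.

4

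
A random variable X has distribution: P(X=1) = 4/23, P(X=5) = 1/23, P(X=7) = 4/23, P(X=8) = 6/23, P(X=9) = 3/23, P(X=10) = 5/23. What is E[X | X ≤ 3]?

P(X ≤ 3) = 4/23.
Σ over the event: 1·4/23 = 4/23.
E[X | X ≤ 3] = (4/23) / (4/23) = 1.

1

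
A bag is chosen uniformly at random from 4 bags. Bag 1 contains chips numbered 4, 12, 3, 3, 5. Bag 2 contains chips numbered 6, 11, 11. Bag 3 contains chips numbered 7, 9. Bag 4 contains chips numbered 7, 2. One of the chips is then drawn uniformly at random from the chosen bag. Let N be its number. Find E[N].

E[N | bag 1] = (4+12+3+3+5)/5 = 27/5.
E[N | bag 2] = (6+11+11)/3 = 28/3.
E[N | bag 3] = (7+9)/2 = 8.
E[N | bag 4] = (7+2)/2 = 9/2.
By the law of total expectation,
E[N] = (1/4)·(27/5) + (1/4)·(28/3) + (1/4)·(8) + (1/4)·(9/2) = 817/120.

817/120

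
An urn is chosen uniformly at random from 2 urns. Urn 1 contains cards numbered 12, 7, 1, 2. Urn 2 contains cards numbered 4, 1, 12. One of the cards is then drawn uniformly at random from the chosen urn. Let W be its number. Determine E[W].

E[W | urn 1] = (12+7+1+2)/4 = 11/2.
E[W | urn 2] = (4+1+12)/3 = 17/3.
E[W] = (1/2)·(11/2) + (1/2)·(17/3) = 67/12.

67/12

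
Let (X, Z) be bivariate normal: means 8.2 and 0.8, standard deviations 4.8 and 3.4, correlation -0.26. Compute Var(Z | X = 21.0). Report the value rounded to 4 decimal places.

10.7785

Var(Z | X=x) = (1 − ρ²)·σ_Z².
Var(Z | X=21.0) = (3.4)²·(1 − (-0.26)²) = 11.56·0.9324 = 10.7785.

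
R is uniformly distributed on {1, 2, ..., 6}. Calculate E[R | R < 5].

5/2

Given R < 5, R is equally likely to be any of {1, 2, 3, 4}.
E[R | R < 5] = (1 + 2 + 3 + 4) / 4 = 5/2.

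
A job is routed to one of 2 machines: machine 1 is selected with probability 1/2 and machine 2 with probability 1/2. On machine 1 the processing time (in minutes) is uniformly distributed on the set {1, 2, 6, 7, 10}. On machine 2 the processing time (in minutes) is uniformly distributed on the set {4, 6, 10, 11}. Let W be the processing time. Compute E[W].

259/40

E[W | machine 1] = (1+2+6+7+10)/5 = 26/5.
E[W | machine 2] = (4+6+10+11)/4 = 31/4.
E[W] = (1/2)·(26/5) + (1/2)·(31/4) = 259/40.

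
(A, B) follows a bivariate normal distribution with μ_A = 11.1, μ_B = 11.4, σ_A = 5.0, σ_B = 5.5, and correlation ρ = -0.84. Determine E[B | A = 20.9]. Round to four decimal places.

2.3448

E[B | A=x] = μ_B + ρ(σ_B/σ_A)(x − μ_A) for jointly normal variables.
E[B | A=20.9] = 11.4 + (-0.84)·(5.5/5.0)·(20.9 − (11.1)) = 11.4 + (-0.924)·(9.8) = 2.3448.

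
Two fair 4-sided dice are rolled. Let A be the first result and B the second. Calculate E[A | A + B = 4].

Outcomes with A + B = 4: (1,3), (2,2), (3,1), each with probability 1/16.
E[A | A + B = 4] = (1 + 2 + 3) / 3 = 2.

2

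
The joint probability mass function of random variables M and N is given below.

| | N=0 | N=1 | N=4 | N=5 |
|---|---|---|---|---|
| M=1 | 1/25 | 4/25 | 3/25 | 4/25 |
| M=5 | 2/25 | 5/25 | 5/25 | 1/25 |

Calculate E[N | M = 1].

P(M = 1) = 12/25.
Σ N·P over the event = 0·(1/25) + 1·(4/25) + 4·(3/25) + 5·(4/25) = 36/25.
E[N | M = 1] = (36/25) / (12/25) = 3.

3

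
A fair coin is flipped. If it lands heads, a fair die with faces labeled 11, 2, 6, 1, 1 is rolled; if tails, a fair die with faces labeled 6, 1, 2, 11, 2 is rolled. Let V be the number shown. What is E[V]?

43/10

E[V | heads] = (11+2+6+1+1)/5 = 21/5.
E[V | tails] = (6+1+2+11+2)/5 = 22/5.
E[V] = (1/2)·(21/5) + (1/2)·(22/5) = 43/10.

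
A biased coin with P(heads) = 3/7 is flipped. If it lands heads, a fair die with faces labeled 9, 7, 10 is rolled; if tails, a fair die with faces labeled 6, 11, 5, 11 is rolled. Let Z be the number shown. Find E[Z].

59/7

E[Z | heads] = (9+7+10)/3 = 26/3.
E[Z | tails] = (6+11+5+11)/4 = 33/4.
By the law of total expectation,
E[Z] = (3/7)·(26/3) + (4/7)·(33/4) = 59/7.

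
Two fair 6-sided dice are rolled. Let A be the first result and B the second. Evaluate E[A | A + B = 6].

Outcomes with A + B = 6: (1,5), (2,4), (3,3), (4,2), (5,1), each with probability 1/36.
E[A | A + B = 6] = (1 + 2 + 3 + 4 + 5) / 5 = 3.

3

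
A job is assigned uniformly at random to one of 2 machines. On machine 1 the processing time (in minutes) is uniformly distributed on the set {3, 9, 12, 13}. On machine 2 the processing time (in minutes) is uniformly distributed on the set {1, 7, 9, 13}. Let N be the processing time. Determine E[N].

E[N | machine 1] = (3+9+12+13)/4 = 37/4.
E[N | machine 2] = (1+7+9+13)/4 = 15/2.
E[N] = (1/2)·(37/4) + (1/2)·(15/2) = 67/8.

67/8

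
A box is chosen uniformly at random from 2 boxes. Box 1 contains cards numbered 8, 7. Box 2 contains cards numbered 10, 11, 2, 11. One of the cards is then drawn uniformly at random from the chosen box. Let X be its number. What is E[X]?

E[X | box 1] = (8+7)/2 = 15/2.
E[X | box 2] = (10+11+2+11)/4 = 17/2.
E[X] = (1/2)·(15/2) + (1/2)·(17/2) = 8.

8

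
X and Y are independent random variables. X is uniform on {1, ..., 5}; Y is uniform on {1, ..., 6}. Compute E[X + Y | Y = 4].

7

P(Y = 4) = 1/6.
Summing (X+Y)·P(x,y) over outcomes with Y = 4 gives 7/6.
E[X + Y | Y = 4] = (7/6) / (1/6) = 7.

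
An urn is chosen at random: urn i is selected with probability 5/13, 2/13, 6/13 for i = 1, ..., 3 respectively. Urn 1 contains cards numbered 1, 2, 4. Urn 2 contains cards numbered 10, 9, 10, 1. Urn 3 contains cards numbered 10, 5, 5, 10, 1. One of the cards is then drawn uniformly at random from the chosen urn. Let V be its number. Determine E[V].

958/195

E[V | urn 1] = (1+2+4)/3 = 7/3.
E[V | urn 2] = (10+9+10+1)/4 = 15/2.
E[V | urn 3] = (10+5+5+10+1)/5 = 31/5.
E[V] = (5/13)·(7/3) + (2/13)·(15/2) + (6/13)·(31/5) = 958/195.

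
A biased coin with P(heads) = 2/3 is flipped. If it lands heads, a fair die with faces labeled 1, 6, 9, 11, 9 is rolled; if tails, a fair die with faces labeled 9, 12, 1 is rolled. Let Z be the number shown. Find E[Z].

E[Z | heads] = (1+6+9+11+9)/5 = 36/5.
E[Z | tails] = (9+12+1)/3 = 22/3.
By the law of total expectation,
E[Z] = (2/3)·(36/5) + (1/3)·(22/3) = 326/45.

326/45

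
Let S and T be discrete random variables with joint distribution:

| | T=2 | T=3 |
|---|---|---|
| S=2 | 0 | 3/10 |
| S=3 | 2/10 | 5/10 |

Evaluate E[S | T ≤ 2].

P(T ≤ 2) = 1/5.
Summing S·P(S=x,T=y) over the conditioning event gives 3/5.
E[S | T ≤ 2] = (3/5) / (1/5) = 3.

3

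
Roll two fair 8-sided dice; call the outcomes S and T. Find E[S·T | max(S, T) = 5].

125/9

P(max(S, T) = 5) = 9/64.
Summing ST·P(x,y) over outcomes with max(S, T) = 5 gives 125/64.
E[S·T | max(S, T) = 5] = (125/64) / (9/64) = 125/9.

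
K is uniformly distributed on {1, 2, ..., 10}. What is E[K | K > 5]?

8

Given K > 5, K is equally likely to be any of {6, 7, 8, 9, 10}.
E[K | K > 5] = (6 + 7 + 8 + 9 + 10) / 5 = 8.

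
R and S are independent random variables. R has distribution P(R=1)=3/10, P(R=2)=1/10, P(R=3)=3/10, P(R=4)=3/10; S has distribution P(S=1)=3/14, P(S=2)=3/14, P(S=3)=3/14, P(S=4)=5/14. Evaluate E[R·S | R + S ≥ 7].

P(R + S ≥ 7) = 39/140.
Summing RS·P(x,y) over outcomes with R + S ≥ 7 gives 132/35.
E[R·S | R + S ≥ 7] = (132/35) / (39/140) = 176/13.

176/13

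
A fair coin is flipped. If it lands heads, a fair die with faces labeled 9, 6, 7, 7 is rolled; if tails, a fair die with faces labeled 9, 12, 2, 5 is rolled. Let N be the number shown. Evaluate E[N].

57/8

E[N | heads] = (9+6+7+7)/4 = 29/4.
E[N | tails] = (9+12+2+5)/4 = 7.
By the law of total expectation,
E[N] = (1/2)·(29/4) + (1/2)·(7) = 57/8.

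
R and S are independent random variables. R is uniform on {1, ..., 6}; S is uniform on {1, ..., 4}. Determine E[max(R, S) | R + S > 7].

16/3

Outcomes with R + S > 7: (4,4), (5,3), (5,4), (6,2), (6,3), (6,4), each with probability 1/24.
E[max(R, S) | R + S > 7] = (4 + 5 + 5 + 6 + 6 + 6) / 6 = 16/3.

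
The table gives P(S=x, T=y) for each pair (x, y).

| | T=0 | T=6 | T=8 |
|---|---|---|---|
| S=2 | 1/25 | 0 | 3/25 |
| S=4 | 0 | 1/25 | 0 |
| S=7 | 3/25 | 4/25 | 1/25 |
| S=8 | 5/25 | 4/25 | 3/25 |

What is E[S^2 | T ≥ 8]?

P(T ≥ 8) = 7/25.
Σ S^2·P over the event = 4·(3/25) + 49·(1/25) + 64·(3/25) = 253/25.
E[S^2 | T ≥ 8] = (253/25) / (7/25) = 253/7.

253/7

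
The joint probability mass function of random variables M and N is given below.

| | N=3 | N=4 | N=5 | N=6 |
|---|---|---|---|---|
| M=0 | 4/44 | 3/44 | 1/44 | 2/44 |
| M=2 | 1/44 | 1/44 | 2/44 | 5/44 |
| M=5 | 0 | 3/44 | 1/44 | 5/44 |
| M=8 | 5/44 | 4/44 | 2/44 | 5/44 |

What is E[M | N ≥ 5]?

P(N ≥ 5) = 23/44.
Σ M·P over the event = 0·(1/44) + 0·(2/44) + 2·(2/44) + 2·(5/44) + 5·(1/44) + 5·(5/44) + 8·(2/44) + 8·(5/44) = 25/11.
E[M | N ≥ 5] = (25/11) / (23/44) = 100/23.

100/23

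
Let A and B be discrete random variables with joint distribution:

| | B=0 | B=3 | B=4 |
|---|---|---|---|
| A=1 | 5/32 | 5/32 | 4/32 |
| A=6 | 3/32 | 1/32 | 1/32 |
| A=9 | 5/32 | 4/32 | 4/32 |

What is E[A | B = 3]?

P(B = 3) = 5/16.
Σ A·P over the event = 1·(5/32) + 6·(1/32) + 9·(4/32) = 47/32.
E[A | B = 3] = (47/32) / (5/16) = 47/10.

47/10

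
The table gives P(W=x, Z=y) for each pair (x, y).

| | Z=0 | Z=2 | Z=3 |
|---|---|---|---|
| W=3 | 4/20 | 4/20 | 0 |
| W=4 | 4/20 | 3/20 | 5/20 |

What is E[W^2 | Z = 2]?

12

P(Z = 2) = 7/20.
Σ W^2·P over the event = 9·(4/20) + 16·(3/20) = 21/5.
E[W^2 | Z = 2] = (21/5) / (7/20) = 12.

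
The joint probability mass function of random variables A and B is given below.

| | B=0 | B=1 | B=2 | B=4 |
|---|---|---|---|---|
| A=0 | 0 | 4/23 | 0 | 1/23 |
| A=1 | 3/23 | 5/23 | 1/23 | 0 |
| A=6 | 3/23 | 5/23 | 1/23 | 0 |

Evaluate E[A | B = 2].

P(B = 2) = 2/23.
Σ A·P over the event = 1·(1/23) + 6·(1/23) = 7/23.
E[A | B = 2] = (7/23) / (2/23) = 7/2.

7/2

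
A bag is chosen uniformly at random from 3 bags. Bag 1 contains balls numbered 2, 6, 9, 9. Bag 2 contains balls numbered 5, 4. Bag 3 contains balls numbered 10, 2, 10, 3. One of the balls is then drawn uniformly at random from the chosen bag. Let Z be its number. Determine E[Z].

23/4

E[Z | bag 1] = (2+6+9+9)/4 = 13/2.
E[Z | bag 2] = (5+4)/2 = 9/2.
E[Z | bag 3] = (10+2+10+3)/4 = 25/4.
E[Z] = (1/3)·(13/2) + (1/3)·(9/2) + (1/3)·(25/4) = 23/4.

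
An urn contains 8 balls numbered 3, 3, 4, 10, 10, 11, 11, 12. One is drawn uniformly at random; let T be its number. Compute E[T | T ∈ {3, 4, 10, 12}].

P(T ∈ {3, 4, 10, 12}) = 3/4.
Σ over the event: 3·1/4 + 4·1/8 + 10·1/4 + 12·1/8 = 21/4.
E[T | T ∈ {3, 4, 10, 12}] = (21/4) / (3/4) = 7.

7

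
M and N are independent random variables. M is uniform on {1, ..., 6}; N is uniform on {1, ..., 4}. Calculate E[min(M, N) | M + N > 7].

10/3

Outcomes with M + N > 7: (4,4), (5,3), (5,4), (6,2), (6,3), (6,4), each with probability 1/24.
E[min(M, N) | M + N > 7] = (4 + 3 + 4 + 2 + 3 + 4) / 6 = 10/3.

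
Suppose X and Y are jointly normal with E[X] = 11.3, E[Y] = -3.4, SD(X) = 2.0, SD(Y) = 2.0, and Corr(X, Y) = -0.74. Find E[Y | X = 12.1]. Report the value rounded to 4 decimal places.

For a bivariate normal, E[Y | X=x] = μ_Y + ρ·(σ_Y/σ_X)·(x − μ_X).
E[Y | X=12.1] = -3.4 + (-0.74)·(2.0/2.0)·(12.1 − (11.3)) = -3.4 + (-0.74)·(0.8) = -3.9920.

-3.9920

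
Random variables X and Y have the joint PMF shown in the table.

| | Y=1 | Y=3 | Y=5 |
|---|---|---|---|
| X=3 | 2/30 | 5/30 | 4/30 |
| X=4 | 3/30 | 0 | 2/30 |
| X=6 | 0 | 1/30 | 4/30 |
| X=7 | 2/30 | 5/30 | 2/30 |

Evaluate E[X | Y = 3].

P(Y = 3) = 11/30.
Σ X·P over the event = 3·(5/30) + 6·(1/30) + 7·(5/30) = 28/15.
E[X | Y = 3] = (28/15) / (11/30) = 56/11.

56/11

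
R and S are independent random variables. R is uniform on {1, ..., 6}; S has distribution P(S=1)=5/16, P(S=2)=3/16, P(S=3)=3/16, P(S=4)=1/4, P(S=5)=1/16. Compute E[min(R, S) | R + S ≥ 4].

187/83

P(R + S ≥ 4) = 83/96.
Summing min(R,S)·P(x,y) over outcomes with R + S ≥ 4 gives 187/96.
E[min(R, S) | R + S ≥ 4] = (187/96) / (83/96) = 187/83.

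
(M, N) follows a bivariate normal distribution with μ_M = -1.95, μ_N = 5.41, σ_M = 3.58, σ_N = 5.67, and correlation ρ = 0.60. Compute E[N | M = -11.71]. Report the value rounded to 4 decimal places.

E[N | M=x] = μ_N + ρ(σ_N/σ_M)(x − μ_M) for jointly normal variables.
E[N | M=-11.71] = 5.41 + (0.60)·(5.67/3.58)·(-11.71 − (-1.95)) = 5.41 + (0.95028)·(-9.76) = -3.8647.

-3.8647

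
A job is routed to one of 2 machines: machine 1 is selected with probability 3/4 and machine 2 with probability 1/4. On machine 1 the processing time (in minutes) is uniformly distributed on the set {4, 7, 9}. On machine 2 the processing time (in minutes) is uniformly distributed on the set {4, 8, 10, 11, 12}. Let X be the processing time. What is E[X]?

29/4

E[X | machine 1] = (4+7+9)/3 = 20/3.
E[X | machine 2] = (4+8+10+11+12)/5 = 9.
E[X] = (3/4)·(20/3) + (1/4)·(9) = 29/4.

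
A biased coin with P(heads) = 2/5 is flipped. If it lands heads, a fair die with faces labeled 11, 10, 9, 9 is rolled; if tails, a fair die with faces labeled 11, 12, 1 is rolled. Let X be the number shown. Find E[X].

E[X | heads] = (11+10+9+9)/4 = 39/4.
E[X | tails] = (11+12+1)/3 = 8.
By the law of total expectation,
E[X] = (2/5)·(39/4) + (3/5)·(8) = 87/10.

87/10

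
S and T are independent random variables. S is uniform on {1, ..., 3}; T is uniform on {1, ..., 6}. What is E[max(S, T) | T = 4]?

P(T = 4) = 1/6.
Summing max(S,T)·P(x,y) over outcomes with T = 4 gives 2/3.
E[max(S, T) | T = 4] = (2/3) / (1/6) = 4.

4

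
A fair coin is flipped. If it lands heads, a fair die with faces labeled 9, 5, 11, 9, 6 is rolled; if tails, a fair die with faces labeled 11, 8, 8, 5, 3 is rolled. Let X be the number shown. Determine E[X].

E[X | heads] = (9+5+11+9+6)/5 = 8.
E[X | tails] = (11+8+8+5+3)/5 = 7.
By the law of total expectation,
E[X] = (1/2)·(8) + (1/2)·(7) = 15/2.

15/2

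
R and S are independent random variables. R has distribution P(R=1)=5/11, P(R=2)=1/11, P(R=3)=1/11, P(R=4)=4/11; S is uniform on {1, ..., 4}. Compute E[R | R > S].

56/15

P(R > S) = 15/44.
Summing R·P(x,y) over outcomes with R > S gives 14/11.
E[R | R > S] = (14/11) / (15/44) = 56/15.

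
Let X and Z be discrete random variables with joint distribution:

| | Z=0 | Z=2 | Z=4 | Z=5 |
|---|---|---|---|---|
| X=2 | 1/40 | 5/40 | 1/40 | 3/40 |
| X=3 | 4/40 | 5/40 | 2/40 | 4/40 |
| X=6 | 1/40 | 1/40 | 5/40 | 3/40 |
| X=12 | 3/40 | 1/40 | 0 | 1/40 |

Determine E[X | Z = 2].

P(Z = 2) = 3/10.
Summing X·P(X=x,Z=y) over the conditioning event gives 43/40.
E[X | Z = 2] = (43/40) / (3/10) = 43/12.

43/12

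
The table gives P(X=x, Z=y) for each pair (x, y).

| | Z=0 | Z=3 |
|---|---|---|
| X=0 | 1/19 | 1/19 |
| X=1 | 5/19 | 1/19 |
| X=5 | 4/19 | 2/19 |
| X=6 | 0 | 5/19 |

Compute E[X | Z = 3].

P(Z = 3) = 9/19.
Σ X·P over the event = 0·(1/19) + 1·(1/19) + 5·(2/19) + 6·(5/19) = 41/19.
E[X | Z = 3] = (41/19) / (9/19) = 41/9.

41/9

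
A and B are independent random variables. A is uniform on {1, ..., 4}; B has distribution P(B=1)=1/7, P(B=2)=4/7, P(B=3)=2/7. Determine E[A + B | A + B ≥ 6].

P(A + B ≥ 6) = 2/7.
Summing (A+B)·P(x,y) over outcomes with A + B ≥ 6 gives 25/14.
E[A + B | A + B ≥ 6] = (25/14) / (2/7) = 25/4.

25/4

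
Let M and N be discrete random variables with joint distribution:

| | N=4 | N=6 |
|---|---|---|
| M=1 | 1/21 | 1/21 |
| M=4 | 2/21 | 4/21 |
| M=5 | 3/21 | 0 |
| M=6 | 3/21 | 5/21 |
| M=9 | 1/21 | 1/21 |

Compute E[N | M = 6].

P(M = 6) = 8/21.
Σ N·P over the event = 4·(3/21) + 6·(5/21) = 2.
E[N | M = 6] = (2) / (8/21) = 21/4.

21/4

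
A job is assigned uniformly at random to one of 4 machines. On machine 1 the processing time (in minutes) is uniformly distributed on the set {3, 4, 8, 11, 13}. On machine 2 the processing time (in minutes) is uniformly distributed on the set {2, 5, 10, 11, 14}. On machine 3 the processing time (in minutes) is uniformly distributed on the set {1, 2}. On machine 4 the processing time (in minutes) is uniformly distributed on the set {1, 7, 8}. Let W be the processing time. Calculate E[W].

E[W | machine 1] = (3+4+8+11+13)/5 = 39/5.
E[W | machine 2] = (2+5+10+11+14)/5 = 42/5.
E[W | machine 3] = (1+2)/2 = 3/2.
E[W | machine 4] = (1+7+8)/3 = 16/3.
E[W] = (1/4)·(39/5) + (1/4)·(42/5) + (1/4)·(3/2) + (1/4)·(16/3) = 691/120.

691/120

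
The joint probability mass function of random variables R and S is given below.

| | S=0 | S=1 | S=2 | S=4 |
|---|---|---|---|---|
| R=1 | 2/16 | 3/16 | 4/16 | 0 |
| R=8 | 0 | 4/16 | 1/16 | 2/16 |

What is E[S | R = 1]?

11/9

P(R = 1) = 9/16.
Σ S·P over the event = 0·(2/16) + 1·(3/16) + 2·(4/16) = 11/16.
E[S | R = 1] = (11/16) / (9/16) = 11/9.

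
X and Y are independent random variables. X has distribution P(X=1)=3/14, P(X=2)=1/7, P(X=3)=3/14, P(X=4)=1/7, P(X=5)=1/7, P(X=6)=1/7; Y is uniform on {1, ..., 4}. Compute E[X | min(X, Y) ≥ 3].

P(min(X, Y) ≥ 3) = 9/28.
Summing X·P(x,y) over outcomes with min(X, Y) ≥ 3 gives 39/28.
E[X | min(X, Y) ≥ 3] = (39/28) / (9/28) = 13/3.

13/3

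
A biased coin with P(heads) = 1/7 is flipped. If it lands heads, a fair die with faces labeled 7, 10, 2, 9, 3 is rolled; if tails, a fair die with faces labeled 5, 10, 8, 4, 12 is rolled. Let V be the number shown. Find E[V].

E[V | heads] = (7+10+2+9+3)/5 = 31/5.
E[V | tails] = (5+10+8+4+12)/5 = 39/5.
E[V] = (1/7)·(31/5) + (6/7)·(39/5) = 53/7.

53/7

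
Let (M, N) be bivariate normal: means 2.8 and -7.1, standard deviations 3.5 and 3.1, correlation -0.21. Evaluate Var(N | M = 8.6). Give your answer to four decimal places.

The conditional variance in a bivariate normal is σ_N²(1 − ρ²), independent of x.
Var(N | M=8.6) = (3.1)²·(1 − (-0.21)²) = 9.61·0.9559 = 9.1862.

9.1862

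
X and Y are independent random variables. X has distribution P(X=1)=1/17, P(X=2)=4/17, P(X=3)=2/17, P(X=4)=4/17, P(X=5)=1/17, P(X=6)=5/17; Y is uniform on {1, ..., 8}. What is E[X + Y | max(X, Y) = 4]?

P(max(X, Y) = 4) = 23/136.
Summing (X+Y)·P(x,y) over outcomes with max(X, Y) = 4 gives 147/136.
E[X + Y | max(X, Y) = 4] = (147/136) / (23/136) = 147/23.

147/23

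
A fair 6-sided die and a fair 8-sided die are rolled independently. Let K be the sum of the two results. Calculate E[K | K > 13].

14

P(K > 13) = 1/48.
Σ over the event: 14·1/48 = 7/24.
E[K | K > 13] = (7/24) / (1/48) = 14.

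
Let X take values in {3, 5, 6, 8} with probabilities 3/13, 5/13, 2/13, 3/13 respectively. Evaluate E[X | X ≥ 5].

P(X ≥ 5) = 10/13.
Σ over the event: 5·5/13 + 6·2/13 + 8·3/13 = 61/13.
E[X | X ≥ 5] = (61/13) / (10/13) = 61/10.

61/10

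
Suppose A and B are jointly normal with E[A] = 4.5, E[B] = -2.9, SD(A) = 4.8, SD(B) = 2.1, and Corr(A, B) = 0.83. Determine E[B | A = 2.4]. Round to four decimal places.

-3.6626

E[B | A=x] = μ_B + ρ(σ_B/σ_A)(x − μ_A) for jointly normal variables.
E[B | A=2.4] = -2.9 + (0.83)·(2.1/4.8)·(2.4 − (4.5)) = -2.9 + (0.36312)·(-2.1) = -3.6626.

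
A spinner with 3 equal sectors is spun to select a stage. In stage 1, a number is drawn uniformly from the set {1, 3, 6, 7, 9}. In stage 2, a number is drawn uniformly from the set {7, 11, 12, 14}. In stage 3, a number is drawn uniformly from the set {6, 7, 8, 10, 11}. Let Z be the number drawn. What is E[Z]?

41/5

E[Z | stage 1] = (1+3+6+7+9)/5 = 26/5.
E[Z | stage 2] = (7+11+12+14)/4 = 11.
E[Z | stage 3] = (6+7+8+10+11)/5 = 42/5.
E[Z] = (1/3)·(26/5) + (1/3)·(11) + (1/3)·(42/5) = 41/5.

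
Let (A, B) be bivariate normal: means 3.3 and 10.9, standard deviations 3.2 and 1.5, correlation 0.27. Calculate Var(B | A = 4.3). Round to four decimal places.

2.0860

The conditional variance in a bivariate normal is σ_B²(1 − ρ²), independent of x.
Var(B | A=4.3) = (1.5)²·(1 − (0.27)²) = 2.25·0.9271 = 2.0860.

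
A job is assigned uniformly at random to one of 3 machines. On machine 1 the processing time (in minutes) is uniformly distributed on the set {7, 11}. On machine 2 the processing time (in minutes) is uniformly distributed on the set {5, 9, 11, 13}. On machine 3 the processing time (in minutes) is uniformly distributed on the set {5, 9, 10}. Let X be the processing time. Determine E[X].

E[X | machine 1] = (7+11)/2 = 9.
E[X | machine 2] = (5+9+11+13)/4 = 19/2.
E[X | machine 3] = (5+9+10)/3 = 8.
E[X] = (1/3)·(9) + (1/3)·(19/2) + (1/3)·(8) = 53/6.

53/6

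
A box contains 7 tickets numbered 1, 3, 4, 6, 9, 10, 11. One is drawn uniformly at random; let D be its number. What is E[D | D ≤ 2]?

P(D ≤ 2) = 1/7.
Σ over the event: 1·1/7 = 1/7.
E[D | D ≤ 2] = (1/7) / (1/7) = 1.

1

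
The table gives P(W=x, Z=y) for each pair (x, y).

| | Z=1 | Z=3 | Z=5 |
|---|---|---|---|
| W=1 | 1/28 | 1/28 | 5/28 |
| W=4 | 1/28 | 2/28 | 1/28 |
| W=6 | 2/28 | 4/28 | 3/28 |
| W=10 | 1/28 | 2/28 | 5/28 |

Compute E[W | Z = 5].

P(Z = 5) = 1/2.
Summing W·P(W=x,Z=y) over the conditioning event gives 11/4.
E[W | Z = 5] = (11/4) / (1/2) = 11/2.

11/2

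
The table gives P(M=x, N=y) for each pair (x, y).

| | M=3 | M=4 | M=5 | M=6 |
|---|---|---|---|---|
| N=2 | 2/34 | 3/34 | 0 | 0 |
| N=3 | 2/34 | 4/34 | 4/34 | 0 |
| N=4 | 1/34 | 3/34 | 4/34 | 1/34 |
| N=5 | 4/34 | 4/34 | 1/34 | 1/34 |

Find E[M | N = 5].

39/10

P(N = 5) = 5/17.
Σ M·P over the event = 3·(4/34) + 4·(4/34) + 5·(1/34) + 6·(1/34) = 39/34.
E[M | N = 5] = (39/34) / (5/17) = 39/10.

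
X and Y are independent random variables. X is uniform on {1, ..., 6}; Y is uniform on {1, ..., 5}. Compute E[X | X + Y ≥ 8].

5

Outcomes with X + Y ≥ 8: (3,5), (4,4), (4,5), (5,3), (5,4), (5,5), (6,2), (6,3), (6,4), (6,5), each with probability 1/30.
E[X | X + Y ≥ 8] = (3 + 4 + 4 + 5 + 5 + 5 + 6 + 6 + 6 + 6) / 10 = 5.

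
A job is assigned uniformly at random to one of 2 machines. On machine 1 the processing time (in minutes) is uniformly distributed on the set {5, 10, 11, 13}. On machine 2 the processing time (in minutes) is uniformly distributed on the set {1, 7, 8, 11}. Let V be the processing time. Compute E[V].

E[V | machine 1] = (5+10+11+13)/4 = 39/4.
E[V | machine 2] = (1+7+8+11)/4 = 27/4.
E[V] = (1/2)·(39/4) + (1/2)·(27/4) = 33/4.

33/4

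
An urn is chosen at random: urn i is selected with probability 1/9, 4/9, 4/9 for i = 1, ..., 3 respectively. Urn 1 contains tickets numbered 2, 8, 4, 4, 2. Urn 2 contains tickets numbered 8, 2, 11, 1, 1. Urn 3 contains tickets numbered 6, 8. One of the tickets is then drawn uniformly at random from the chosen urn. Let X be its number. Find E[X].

E[X | urn 1] = (2+8+4+4+2)/5 = 4.
E[X | urn 2] = (8+2+11+1+1)/5 = 23/5.
E[X | urn 3] = (6+8)/2 = 7.
By the law of total expectation,
E[X] = (1/9)·(4) + (4/9)·(23/5) + (4/9)·(7) = 28/5.

28/5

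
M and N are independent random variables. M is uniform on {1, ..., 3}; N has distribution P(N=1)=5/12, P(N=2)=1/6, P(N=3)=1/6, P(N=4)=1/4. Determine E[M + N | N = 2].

P(N = 2) = 1/6.
Summing (M+N)·P(x,y) over outcomes with N = 2 gives 2/3.
E[M + N | N = 2] = (2/3) / (1/6) = 4.

4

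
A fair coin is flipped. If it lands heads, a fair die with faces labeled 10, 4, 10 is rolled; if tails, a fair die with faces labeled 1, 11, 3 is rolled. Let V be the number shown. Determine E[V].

E[V | heads] = (10+4+10)/3 = 8.
E[V | tails] = (1+11+3)/3 = 5.
E[V] = (1/2)·(8) + (1/2)·(5) = 13/2.

13/2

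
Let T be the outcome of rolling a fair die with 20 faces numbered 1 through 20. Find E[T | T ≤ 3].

Given T ≤ 3, T is equally likely to be any of {1, 2, 3}.
E[T | T ≤ 3] = (1 + 2 + 3) / 3 = 2.

2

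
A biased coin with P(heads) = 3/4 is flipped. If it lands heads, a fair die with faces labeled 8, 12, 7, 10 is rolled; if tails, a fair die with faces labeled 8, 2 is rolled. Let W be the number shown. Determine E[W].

E[W | heads] = (8+12+7+10)/4 = 37/4.
E[W | tails] = (8+2)/2 = 5.
By the law of total expectation,
E[W] = (3/4)·(37/4) + (1/4)·(5) = 131/16.

131/16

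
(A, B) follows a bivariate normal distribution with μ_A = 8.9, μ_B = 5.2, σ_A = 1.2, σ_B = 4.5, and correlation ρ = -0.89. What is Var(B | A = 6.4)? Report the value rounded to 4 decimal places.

4.2100

Var(B | A=x) = (1 − ρ²)·σ_B².
Var(B | A=6.4) = (4.5)²·(1 − (-0.89)²) = 20.25·0.2079 = 4.2100.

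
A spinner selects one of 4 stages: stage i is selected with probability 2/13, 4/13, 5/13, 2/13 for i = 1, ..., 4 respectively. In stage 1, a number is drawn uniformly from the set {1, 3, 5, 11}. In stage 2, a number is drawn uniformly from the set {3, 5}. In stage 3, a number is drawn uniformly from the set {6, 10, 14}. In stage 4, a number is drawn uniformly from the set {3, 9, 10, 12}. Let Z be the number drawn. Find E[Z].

93/13

E[Z | stage 1] = (1+3+5+11)/4 = 5.
E[Z | stage 2] = (3+5)/2 = 4.
E[Z | stage 3] = (6+10+14)/3 = 10.
E[Z | stage 4] = (3+9+10+12)/4 = 17/2.
By the law of total expectation,
E[Z] = (2/13)·(5) + (4/13)·(4) + (5/13)·(10) + (2/13)·(17/2) = 93/13.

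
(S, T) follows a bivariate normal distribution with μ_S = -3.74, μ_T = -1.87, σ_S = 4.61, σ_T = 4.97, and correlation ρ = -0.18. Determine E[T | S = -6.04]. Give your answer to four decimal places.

-1.4237

The regression of T on S has slope ρ·σ_T/σ_S and passes through (μ_S, μ_T).
E[T | S=-6.04] = -1.87 + (-0.18)·(4.97/4.61)·(-6.04 − (-3.74)) = -1.87 + (-0.19406)·(-2.3) = -1.4237.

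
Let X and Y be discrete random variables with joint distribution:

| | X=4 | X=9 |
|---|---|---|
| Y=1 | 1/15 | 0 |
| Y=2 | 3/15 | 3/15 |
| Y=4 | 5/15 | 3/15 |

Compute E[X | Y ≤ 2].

43/7

P(Y ≤ 2) = 7/15.
Summing X·P(X=x,Y=y) over the conditioning event gives 43/15.
E[X | Y ≤ 2] = (43/15) / (7/15) = 43/7.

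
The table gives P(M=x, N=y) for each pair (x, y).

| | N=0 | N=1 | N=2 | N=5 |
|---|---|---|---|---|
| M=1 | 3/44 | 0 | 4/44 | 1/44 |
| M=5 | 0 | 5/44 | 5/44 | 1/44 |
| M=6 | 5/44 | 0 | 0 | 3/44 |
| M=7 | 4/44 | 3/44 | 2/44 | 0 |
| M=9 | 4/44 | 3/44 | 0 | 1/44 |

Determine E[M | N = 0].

97/16

P(N = 0) = 4/11.
Summing M·P(M=x,N=y) over the conditioning event gives 97/44.
E[M | N = 0] = (97/44) / (4/11) = 97/16.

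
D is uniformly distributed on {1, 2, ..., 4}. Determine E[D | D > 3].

4

Given D > 3, D is equally likely to be any of {4}.
E[D | D > 3] = (4) / 1 = 4.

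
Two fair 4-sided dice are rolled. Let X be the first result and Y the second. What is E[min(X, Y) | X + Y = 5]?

Outcomes with X + Y = 5: (1,4), (2,3), (3,2), (4,1), each with probability 1/16.
E[min(X, Y) | X + Y = 5] = (1 + 2 + 2 + 1) / 4 = 3/2.

3/2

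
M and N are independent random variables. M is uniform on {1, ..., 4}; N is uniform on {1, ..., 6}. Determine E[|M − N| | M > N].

5/3

Outcomes with M > N: (2,1), (3,1), (3,2), (4,1), (4,2), (4,3), each with probability 1/24.
E[|M − N| | M > N] = (1 + 2 + 1 + 3 + 2 + 1) / 6 = 5/3.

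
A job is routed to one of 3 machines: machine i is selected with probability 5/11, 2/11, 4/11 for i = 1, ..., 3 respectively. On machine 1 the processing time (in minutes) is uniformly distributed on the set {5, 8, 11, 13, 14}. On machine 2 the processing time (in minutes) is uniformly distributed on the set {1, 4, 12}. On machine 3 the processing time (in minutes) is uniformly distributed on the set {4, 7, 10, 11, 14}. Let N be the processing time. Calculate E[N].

1487/165

E[N | machine 1] = (5+8+11+13+14)/5 = 51/5.
E[N | machine 2] = (1+4+12)/3 = 17/3.
E[N | machine 3] = (4+7+10+11+14)/5 = 46/5.
By the law of total expectation,
E[N] = (5/11)·(51/5) + (2/11)·(17/3) + (4/11)·(46/5) = 1487/165.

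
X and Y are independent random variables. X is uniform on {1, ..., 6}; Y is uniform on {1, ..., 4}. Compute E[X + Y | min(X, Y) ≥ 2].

7

P(min(X, Y) ≥ 2) = 5/8.
Summing (X+Y)·P(x,y) over outcomes with min(X, Y) ≥ 2 gives 35/8.
E[X + Y | min(X, Y) ≥ 2] = (35/8) / (5/8) = 7.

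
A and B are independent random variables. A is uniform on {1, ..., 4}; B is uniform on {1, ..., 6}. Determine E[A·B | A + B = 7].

Outcomes with A + B = 7: (1,6), (2,5), (3,4), (4,3), each with probability 1/24.
E[A·B | A + B = 7] = (6 + 10 + 12 + 12) / 4 = 10.

10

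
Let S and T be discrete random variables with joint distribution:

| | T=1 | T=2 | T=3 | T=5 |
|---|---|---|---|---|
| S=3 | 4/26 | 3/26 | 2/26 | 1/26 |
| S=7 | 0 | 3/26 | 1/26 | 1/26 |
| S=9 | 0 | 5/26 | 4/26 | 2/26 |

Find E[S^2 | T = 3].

P(T = 3) = 7/26.
Σ S^2·P over the event = 9·(2/26) + 49·(1/26) + 81·(4/26) = 391/26.
E[S^2 | T = 3] = (391/26) / (7/26) = 391/7.

391/7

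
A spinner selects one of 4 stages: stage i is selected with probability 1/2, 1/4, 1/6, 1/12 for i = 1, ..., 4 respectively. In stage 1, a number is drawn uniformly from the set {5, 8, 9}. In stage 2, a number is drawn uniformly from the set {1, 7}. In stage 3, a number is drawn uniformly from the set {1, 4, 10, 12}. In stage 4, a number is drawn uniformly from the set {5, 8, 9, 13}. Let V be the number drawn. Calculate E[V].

E[V | stage 1] = (5+8+9)/3 = 22/3.
E[V | stage 2] = (1+7)/2 = 4.
E[V | stage 3] = (1+4+10+12)/4 = 27/4.
E[V | stage 4] = (5+8+9+13)/4 = 35/4.
E[V] = (1/2)·(22/3) + (1/4)·(4) + (1/6)·(27/4) + (1/12)·(35/4) = 313/48.

313/48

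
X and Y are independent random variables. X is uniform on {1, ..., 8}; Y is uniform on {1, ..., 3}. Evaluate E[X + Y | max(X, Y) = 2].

10/3

Outcomes with max(X, Y) = 2: (1,2), (2,1), (2,2), each with probability 1/24.
E[X + Y | max(X, Y) = 2] = (3 + 3 + 4) / 3 = 10/3.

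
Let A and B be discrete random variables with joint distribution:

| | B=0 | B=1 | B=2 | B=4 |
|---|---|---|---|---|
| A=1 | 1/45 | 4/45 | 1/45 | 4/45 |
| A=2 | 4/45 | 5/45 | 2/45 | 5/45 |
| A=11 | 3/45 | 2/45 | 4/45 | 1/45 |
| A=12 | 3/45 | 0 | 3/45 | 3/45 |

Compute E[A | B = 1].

P(B = 1) = 11/45.
Σ A·P over the event = 1·(4/45) + 2·(5/45) + 11·(2/45) = 4/5.
E[A | B = 1] = (4/5) / (11/45) = 36/11.

36/11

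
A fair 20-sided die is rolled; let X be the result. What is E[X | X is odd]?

10

Given X is odd, X is equally likely to be any of {1, 3, 5, 7, 9, 11, 13, 15, 17, 19}.
E[X | X is odd] = (1 + 3 + 5 + 7 + 9 + 11 + 13 + 15 + 17 + 19) / 10 = 10.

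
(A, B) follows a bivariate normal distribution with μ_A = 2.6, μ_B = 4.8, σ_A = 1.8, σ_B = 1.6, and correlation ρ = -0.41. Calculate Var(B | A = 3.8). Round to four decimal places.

2.1297

Var(B | A=x) = (1 − ρ²)·σ_B².
Var(B | A=3.8) = (1.6)²·(1 − (-0.41)²) = 2.56·0.8319 = 2.1297.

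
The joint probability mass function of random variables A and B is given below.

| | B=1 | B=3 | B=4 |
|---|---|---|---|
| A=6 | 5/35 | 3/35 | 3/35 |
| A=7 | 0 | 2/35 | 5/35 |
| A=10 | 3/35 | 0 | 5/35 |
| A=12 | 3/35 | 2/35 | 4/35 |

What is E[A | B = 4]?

P(B = 4) = 17/35.
Summing A·P(A=x,B=y) over the conditioning event gives 151/35.
E[A | B = 4] = (151/35) / (17/35) = 151/17.

151/17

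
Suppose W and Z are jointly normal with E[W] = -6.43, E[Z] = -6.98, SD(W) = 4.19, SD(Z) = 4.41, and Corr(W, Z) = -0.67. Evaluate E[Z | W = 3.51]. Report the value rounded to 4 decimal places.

For a bivariate normal, E[Z | W=x] = μ_Z + ρ·(σ_Z/σ_W)·(x − μ_W).
E[Z | W=3.51] = -6.98 + (-0.67)·(4.41/4.19)·(3.51 − (-6.43)) = -6.98 + (-0.70518)·(9.94) = -13.9895.

-13.9895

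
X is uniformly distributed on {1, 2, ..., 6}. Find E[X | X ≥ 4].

Given X ≥ 4, X is equally likely to be any of {4, 5, 6}.
E[X | X ≥ 4] = (4 + 5 + 6) / 3 = 5.

5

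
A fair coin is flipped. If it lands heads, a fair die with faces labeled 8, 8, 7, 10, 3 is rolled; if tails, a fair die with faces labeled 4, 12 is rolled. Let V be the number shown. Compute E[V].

E[V | heads] = (8+8+7+10+3)/5 = 36/5.
E[V | tails] = (4+12)/2 = 8.
By the law of total expectation,
E[V] = (1/2)·(36/5) + (1/2)·(8) = 38/5.

38/5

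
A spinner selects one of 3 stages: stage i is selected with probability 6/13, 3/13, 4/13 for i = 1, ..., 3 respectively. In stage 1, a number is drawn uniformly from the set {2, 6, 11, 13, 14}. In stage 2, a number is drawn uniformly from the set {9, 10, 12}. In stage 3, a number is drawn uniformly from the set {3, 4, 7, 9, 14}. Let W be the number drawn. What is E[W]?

579/65

E[W | stage 1] = (2+6+11+13+14)/5 = 46/5.
E[W | stage 2] = (9+10+12)/3 = 31/3.
E[W | stage 3] = (3+4+7+9+14)/5 = 37/5.
E[W] = (6/13)·(46/5) + (3/13)·(31/3) + (4/13)·(37/5) = 579/65.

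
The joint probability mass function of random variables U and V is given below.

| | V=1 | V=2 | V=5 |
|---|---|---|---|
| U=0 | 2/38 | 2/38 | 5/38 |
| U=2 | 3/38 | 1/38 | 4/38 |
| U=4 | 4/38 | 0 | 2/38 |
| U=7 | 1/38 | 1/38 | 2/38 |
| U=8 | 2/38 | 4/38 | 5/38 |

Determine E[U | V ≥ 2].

111/26

P(V ≥ 2) = 13/19.
Summing U·P(U=x,V=y) over the conditioning event gives 111/38.
E[U | V ≥ 2] = (111/38) / (13/19) = 111/26.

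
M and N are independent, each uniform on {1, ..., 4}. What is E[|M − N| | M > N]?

5/3

Outcomes with M > N: (2,1), (3,1), (3,2), (4,1), (4,2), (4,3), each with probability 1/16.
E[|M − N| | M > N] = (1 + 2 + 1 + 3 + 2 + 1) / 6 = 5/3.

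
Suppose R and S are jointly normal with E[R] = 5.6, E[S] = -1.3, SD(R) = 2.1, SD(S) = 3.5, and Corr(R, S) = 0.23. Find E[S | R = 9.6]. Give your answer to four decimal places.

0.2333

The regression of S on R has slope ρ·σ_S/σ_R and passes through (μ_R, μ_S).
E[S | R=9.6] = -1.3 + (0.23)·(3.5/2.1)·(9.6 − (5.6)) = -1.3 + (0.38333)·(4) = 0.2333.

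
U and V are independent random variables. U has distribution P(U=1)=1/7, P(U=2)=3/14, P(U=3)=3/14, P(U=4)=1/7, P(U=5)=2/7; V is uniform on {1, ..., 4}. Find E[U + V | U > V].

P(U > V) = 31/56.
Summing (U+V)·P(x,y) over outcomes with U > V gives 24/7.
E[U + V | U > V] = (24/7) / (31/56) = 192/31.

192/31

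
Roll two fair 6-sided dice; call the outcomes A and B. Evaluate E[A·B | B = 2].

7

P(B = 2) = 1/6.
Summing AB·P(x,y) over outcomes with B = 2 gives 7/6.
E[A·B | B = 2] = (7/6) / (1/6) = 7.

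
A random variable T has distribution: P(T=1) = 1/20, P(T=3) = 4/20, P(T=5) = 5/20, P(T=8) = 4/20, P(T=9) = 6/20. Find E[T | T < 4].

13/5

P(T < 4) = 1/4.
Σ over the event: 1·1/20 + 3·1/5 = 13/20.
E[T | T < 4] = (13/20) / (1/4) = 13/5.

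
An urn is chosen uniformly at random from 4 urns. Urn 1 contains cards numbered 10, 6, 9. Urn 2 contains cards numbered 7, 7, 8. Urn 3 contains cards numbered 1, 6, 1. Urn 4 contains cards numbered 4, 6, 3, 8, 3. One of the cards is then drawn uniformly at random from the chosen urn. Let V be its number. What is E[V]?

347/60

E[V | urn 1] = (10+6+9)/3 = 25/3.
E[V | urn 2] = (7+7+8)/3 = 22/3.
E[V | urn 3] = (1+6+1)/3 = 8/3.
E[V | urn 4] = (4+6+3+8+3)/5 = 24/5.
E[V] = (1/4)·(25/3) + (1/4)·(22/3) + (1/4)·(8/3) + (1/4)·(24/5) = 347/60.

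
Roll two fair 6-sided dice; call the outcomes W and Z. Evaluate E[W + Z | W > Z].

7

P(W > Z) = 5/12.
Summing (W+Z)·P(x,y) over outcomes with W > Z gives 35/12.
E[W + Z | W > Z] = (35/12) / (5/12) = 7.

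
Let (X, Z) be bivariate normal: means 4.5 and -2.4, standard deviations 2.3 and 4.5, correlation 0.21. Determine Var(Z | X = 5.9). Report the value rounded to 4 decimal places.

19.3570

For a bivariate normal, Var(Z | X=x) = σ_Z²(1 − ρ²).
Var(Z | X=5.9) = (4.5)²·(1 − (0.21)²) = 20.25·0.9559 = 19.3570.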